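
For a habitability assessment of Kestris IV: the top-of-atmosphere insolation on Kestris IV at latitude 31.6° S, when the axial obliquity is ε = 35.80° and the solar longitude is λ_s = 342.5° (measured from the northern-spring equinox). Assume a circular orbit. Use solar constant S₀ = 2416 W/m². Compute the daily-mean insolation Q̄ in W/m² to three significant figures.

Solar declination: sin δ = sin ε · sin λ_s = sin 35.80° × sin 342.5° = -0.17590, so δ = -10.131°.
cos H₀ = −tan(-31.6°) tan(-10.131°) = -0.1099, H₀ = 1.6809 rad.
Bracket: H₀ sin φ sin δ + cos φ cos δ sin H₀ = 1.6809×-0.52399×-0.17590 + 0.85173×0.98441×0.99394 = 0.154928 + 0.833371 = 0.988299.
Q̄ = (S₀/π) × [bracket] = (2416/π) × 0.988299 = 760.0 W/m².

Q̄ ≈ 760 W/m²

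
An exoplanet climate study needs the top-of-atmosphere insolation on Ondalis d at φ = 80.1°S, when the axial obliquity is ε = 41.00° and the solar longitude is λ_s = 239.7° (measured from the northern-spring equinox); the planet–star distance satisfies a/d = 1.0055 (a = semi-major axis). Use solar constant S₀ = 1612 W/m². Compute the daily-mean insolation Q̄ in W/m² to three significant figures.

Q̄ ≈ 909 W/m²

Solar declination: sin δ = sin ε · sin λ_s = sin 41.00° × sin 239.7° = -0.56644, so δ = -34.502°.
cos H₀ = −tan(-80.1°) tan(-34.502°) = -3.9383 ≤ −1 ⇒ polar day, H₀ = π.
Bracket: H₀ sin φ sin δ + cos φ cos δ sin H₀ = 3.1416×-0.98511×-0.56644 + 0.17193×0.82410×0.00000 = 1.753031 + 0.000000 = 1.753031.
Inverse-square distance factor (a/d)² = 1.0055² = 1.011030.
Q̄ = (S₀/π) × 1.011030 × [bracket] = (1612/π) × 1.011030 × 1.753031 = 909.4 W/m².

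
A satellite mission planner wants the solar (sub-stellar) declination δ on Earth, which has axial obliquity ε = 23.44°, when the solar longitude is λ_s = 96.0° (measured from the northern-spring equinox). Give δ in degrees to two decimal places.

sin δ = sin ε · sin λ_s = sin 23.44° × sin 96.0° = 0.395609.
δ = arcsin(0.395609) = +23.30°.

δ = +23.30°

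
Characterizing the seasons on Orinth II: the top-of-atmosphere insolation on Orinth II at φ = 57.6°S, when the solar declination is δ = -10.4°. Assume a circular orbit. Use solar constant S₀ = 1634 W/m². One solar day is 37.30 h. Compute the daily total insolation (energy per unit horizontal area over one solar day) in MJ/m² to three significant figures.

55.1 MJ/m²

cos H₀ = −tan(-57.6°) tan(-10.400°) = -0.2892, H₀ = 1.8642 rad.
Bracket: H₀ sin φ sin δ + cos φ cos δ sin H₀ = 1.8642×-0.84433×-0.18052 + 0.53583×0.98357×0.95727 = 0.284138 + 0.504506 = 0.788644.
Q̄ = (S₀/π) × [bracket] = (1634/π) × 0.788644 = 410.19 W/m².
Daily total = Q̄ × 37.30 h × 3600 s/h = 410.19 × 37.30 × 3600 / 10⁶ = 55.08 MJ/m².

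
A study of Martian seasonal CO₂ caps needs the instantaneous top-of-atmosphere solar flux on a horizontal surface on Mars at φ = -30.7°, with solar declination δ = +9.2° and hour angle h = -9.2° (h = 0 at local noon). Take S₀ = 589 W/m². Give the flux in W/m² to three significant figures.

445 W/m²

cos θ_z = sin φ sin δ + cos φ cos δ cos h = -0.081626 + 0.837873 = 0.756247.
Flux = S₀ · cos θ_z = 589 × 0.756247 = 445.4 W/m².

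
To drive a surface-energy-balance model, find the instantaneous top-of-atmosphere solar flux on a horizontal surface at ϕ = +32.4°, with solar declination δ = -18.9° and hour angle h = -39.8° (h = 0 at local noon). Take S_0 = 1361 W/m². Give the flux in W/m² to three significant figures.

599 W/m²

cos θ_z = sin ϕ sin δ + cos ϕ cos δ cos h = -0.173564 + 0.613710 = 0.440146.
Flux = S_0 · cos θ_z = 1361 × 0.440146 = 599.0 W/m².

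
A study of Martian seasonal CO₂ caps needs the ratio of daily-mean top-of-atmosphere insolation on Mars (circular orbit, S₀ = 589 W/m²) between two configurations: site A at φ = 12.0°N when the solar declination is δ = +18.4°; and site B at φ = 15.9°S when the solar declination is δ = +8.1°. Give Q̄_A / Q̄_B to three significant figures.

Q̄_A / Q̄_B ≈ 1.16

— Configuration A (φ=+12.0°):
cos H₀ = −tan(+12.0°) tan(+18.400°) = -0.0707, H₀ = 1.6416 rad.
Bracket: H₀ sin φ sin δ + cos φ cos δ sin H₀ = 1.6416×0.20791×0.31565 + 0.97815×0.94888×0.99750 = 0.107733 + 0.925827 = 1.033560.
Q̄ = (S₀/π) × [bracket] = (589/π) × 1.033560 = 193.78 W/m².
— Configuration B (φ=-15.9°):
cos H₀ = −tan(-15.9°) tan(+8.100°) = 0.0405, H₀ = 1.5302 rad.
Bracket: H₀ sin φ sin δ + cos φ cos δ sin H₀ = 1.5302×-0.27396×0.14090 + 0.96174×0.99002×0.99918 = -0.059067 + 0.951361 = 0.892294.
Q̄ = (S₀/π) × [bracket] = (589/π) × 0.892294 = 167.29 W/m².
Ratio Q̄_A / Q̄_B = 193.78 / 167.29 = 1.158.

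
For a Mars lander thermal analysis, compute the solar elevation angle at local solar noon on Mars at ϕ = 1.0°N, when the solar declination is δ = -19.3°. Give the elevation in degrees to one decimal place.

At local noon the hour angle is zero, so the zenith angle equals |ϕ − δ| = |+1.0° − (-19.300°)| = 20.300°.
Elevation = 90° − 20.300° = 69.7°.

69.7°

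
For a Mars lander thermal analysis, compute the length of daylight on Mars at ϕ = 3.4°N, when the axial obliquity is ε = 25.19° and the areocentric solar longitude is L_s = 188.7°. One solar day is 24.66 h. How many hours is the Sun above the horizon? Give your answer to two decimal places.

sin δ = sin 25.19° × sin 188.7° = -0.06438, so δ = -3.691°.
cos h₀ = −tan ϕ · tan δ = −tan(+3.4°) × tan(-3.691°) = 0.0038, so h₀ = 1.5670 rad = 89.78°.
Daylight = 2h₀/(2π) × 24.66 h = (1.5670/π) × 24.66 = 12.30 h.

12.30 h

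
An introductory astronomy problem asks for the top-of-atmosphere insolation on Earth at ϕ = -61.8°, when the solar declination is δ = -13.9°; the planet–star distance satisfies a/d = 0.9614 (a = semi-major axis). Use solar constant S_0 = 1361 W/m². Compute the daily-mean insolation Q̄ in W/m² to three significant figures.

cos h₀ = −tan(-61.8°) tan(-13.900°) = -0.4615, h₀ = 2.0505 rad.
Bracket: h₀ sin ϕ sin δ + cos ϕ cos δ sin h₀ = 2.0505×-0.88130×-0.24023 + 0.47255×0.97072×0.88712 = 0.434121 + 0.406934 = 0.841055.
Inverse-square distance factor (a/d)² = 0.9614² = 0.924290.
Q̄ = (S_0/π) × 0.924290 × [bracket] = (1361/π) × 0.924290 × 0.841055 = 336.8 W/m².

Q̄ ≈ 337 W/m²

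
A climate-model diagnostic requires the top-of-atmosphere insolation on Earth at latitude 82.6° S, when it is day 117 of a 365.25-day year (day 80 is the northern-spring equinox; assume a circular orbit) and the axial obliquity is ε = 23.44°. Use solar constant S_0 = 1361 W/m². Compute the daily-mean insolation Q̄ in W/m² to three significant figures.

Solar longitude: L_s = 360° × (117 − 80)/365.25 = 36.468°.
sin δ = sin 23.44° × sin 36.468° = 0.23644, so δ = +13.676°.
cos h₀ = −tan(-82.6°) tan(+13.676°) = 1.8736 ≥ 1 ⇒ polar night, h₀ = 0 and Q̄ = 0.

Q̄ ≈ 0.00 W/m²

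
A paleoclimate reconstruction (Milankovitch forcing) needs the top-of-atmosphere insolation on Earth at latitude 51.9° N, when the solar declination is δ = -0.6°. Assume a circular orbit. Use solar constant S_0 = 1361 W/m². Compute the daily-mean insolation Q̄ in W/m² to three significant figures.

Q̄ ≈ 262 W/m²

cos h₀ = −tan(+51.9°) tan(-0.600°) = 0.0134, h₀ = 1.5574 rad.
Bracket: h₀ sin ϕ sin δ + cos ϕ cos δ sin h₀ = 1.5574×0.78694×-0.01047 + 0.61704×0.99995×0.99991 = -0.012832 + 0.616954 = 0.604122.
Q̄ = (S_0/π) × [bracket] = (1361/π) × 0.604122 = 261.7 W/m².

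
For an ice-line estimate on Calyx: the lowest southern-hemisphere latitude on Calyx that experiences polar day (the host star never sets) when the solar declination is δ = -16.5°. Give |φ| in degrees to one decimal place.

Polar day requires cos H₀ = −tan φ tan δ ≤ −1, i.e. tan φ tan δ ≥ 1.
The boundary is |tan φ| · |tan δ| = 1, so |φ| = 90° − |δ| = 90° − 16.5° = 73.5° in the southern hemisphere.

|φ| = 73.5°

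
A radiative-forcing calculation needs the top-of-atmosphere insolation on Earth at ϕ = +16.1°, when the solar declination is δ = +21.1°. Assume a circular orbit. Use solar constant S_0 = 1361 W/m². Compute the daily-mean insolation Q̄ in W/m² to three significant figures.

Q̄ ≈ 459 W/m²

cos h₀ = −tan(+16.1°) tan(+21.100°) = -0.1114, h₀ = 1.6824 rad.
Bracket: h₀ sin ϕ sin δ + cos ϕ cos δ sin h₀ = 1.6824×0.27731×0.36000 + 0.96078×0.93295×0.99378 = 0.167957 + 0.890784 = 1.058741.
Q̄ = (S_0/π) × [bracket] = (1361/π) × 1.058741 = 458.7 W/m².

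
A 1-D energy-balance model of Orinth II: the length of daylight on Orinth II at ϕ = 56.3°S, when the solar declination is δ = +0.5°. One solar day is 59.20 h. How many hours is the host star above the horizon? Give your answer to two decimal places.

29.35 h

cos h₀ = −tan ϕ · tan δ = −tan(-56.3°) × tan(+0.500°) = 0.0131, so h₀ = 1.5577 rad = 89.25°.
Daylight = 2h₀/(2π) × 59.20 h = (1.5577/π) × 59.20 = 29.35 h.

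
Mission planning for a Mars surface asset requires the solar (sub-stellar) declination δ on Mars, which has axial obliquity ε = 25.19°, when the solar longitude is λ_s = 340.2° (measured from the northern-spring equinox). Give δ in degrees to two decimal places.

δ = -8.29°

sin δ = sin ε · sin λ_s = sin 25.19° × sin 340.2° = -0.144174.
δ = arcsin(-0.144174) = -8.29°.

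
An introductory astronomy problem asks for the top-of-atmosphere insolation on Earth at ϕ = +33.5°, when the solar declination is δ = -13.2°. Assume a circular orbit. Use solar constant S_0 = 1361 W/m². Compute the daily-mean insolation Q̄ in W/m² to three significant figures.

Q̄ ≈ 270 W/m²

cos h₀ = −tan(+33.5°) tan(-13.200°) = 0.1552, h₀ = 1.4149 rad.
Bracket: h₀ sin ϕ sin δ + cos ϕ cos δ sin h₀ = 1.4149×0.55194×-0.22835 + 0.83389×0.97358×0.98788 = -0.178328 + 0.802019 = 0.623691.
Q̄ = (S_0/π) × [bracket] = (1361/π) × 0.623691 = 270.2 W/m².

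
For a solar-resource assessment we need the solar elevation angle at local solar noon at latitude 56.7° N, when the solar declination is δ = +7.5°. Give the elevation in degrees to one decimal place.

40.8°

At local noon the hour angle is zero, so the zenith angle equals |φ − δ| = |+56.7° − (+7.500°)| = 49.200°.
Elevation = 90° − 49.200° = 40.8°.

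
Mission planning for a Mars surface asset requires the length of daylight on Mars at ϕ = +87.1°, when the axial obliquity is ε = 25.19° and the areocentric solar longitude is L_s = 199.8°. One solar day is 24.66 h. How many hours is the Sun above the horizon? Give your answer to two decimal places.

sin δ = sin 25.19° × sin 199.8° = -0.14417, so δ = -8.289°.
cos h₀ = −tan ϕ · tan δ = 2.8761 ≥ 1, so the Sun never rises (polar night) and h₀ = 0.
Daylight = 2h₀/(2π) × 24.66 h = (0.0000/π) × 24.66 = 0.00 h.

0.00 h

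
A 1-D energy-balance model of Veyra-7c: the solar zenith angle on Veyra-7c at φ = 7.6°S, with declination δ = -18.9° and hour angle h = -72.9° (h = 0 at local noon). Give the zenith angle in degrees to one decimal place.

θ_z = 71.4°

cos θ_z = sin φ sin δ + cos φ cos δ cos h = 0.042840 + 0.275744 = 0.318584.
θ_z = arccos(0.318584) = 71.4°.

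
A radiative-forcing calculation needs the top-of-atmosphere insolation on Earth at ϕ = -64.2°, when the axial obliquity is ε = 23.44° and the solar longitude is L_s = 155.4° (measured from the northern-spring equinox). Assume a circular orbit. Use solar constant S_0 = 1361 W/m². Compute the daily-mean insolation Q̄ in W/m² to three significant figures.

Solar declination: sin δ = sin ε · sin L_s = sin 23.44° × sin 155.4° = 0.16559, so δ = +9.532°.
cos h₀ = −tan(-64.2°) tan(+9.532°) = 0.3473, h₀ = 1.2161 rad.
Bracket: h₀ sin ϕ sin δ + cos ϕ cos δ sin h₀ = 1.2161×-0.90032×0.16559 + 0.43523×0.98619×0.93774 = -0.181301 + 0.402496 = 0.221195.
Q̄ = (S_0/π) × [bracket] = (1361/π) × 0.221195 = 95.83 W/m².

Q̄ ≈ 95.8 W/m²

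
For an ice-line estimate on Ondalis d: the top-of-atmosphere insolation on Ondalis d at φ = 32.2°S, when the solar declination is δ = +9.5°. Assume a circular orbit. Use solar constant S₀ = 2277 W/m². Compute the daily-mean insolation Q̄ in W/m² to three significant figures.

cos H₀ = −tan(-32.2°) tan(+9.500°) = 0.1054, H₀ = 1.4652 rad.
Bracket: H₀ sin φ sin δ + cos φ cos δ sin H₀ = 1.4652×-0.53288×0.16505 + 0.84619×0.98629×0.99443 = -0.128867 + 0.829940 = 0.701073.
Q̄ = (S₀/π) × [bracket] = (2277/π) × 0.701073 = 508.1 W/m².

Q̄ ≈ 508 W/m²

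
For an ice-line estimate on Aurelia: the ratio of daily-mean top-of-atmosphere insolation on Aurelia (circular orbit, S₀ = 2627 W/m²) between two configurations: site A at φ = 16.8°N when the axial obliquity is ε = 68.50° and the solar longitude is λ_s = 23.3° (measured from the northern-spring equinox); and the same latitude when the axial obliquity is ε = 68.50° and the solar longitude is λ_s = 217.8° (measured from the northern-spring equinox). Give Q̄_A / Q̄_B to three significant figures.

Q̄_A / Q̄_B ≈ 1.95

— Configuration A (φ=+16.8°):
Solar declination: sin δ = sin ε · sin λ_s = sin 68.50° × sin 23.3° = 0.36802, so δ = +21.594°.
cos H₀ = −tan(+16.8°) tan(+21.594°) = -0.1195, H₀ = 1.6906 rad.
Bracket: H₀ sin φ sin δ + cos φ cos δ sin H₀ = 1.6906×0.28903×0.36802 + 0.95732×0.92982×0.99283 = 0.179827 + 0.883753 = 1.063580.
Q̄ = (S₀/π) × [bracket] = (2627/π) × 1.063580 = 889.37 W/m².
— Configuration B (φ=+16.8°):
Solar declination: sin δ = sin ε · sin λ_s = sin 68.50° × sin 217.8° = -0.57026, so δ = -34.768°.
cos H₀ = −tan(+16.8°) tan(-34.768°) = 0.2096, H₀ = 1.3596 rad.
Bracket: H₀ sin φ sin δ + cos φ cos δ sin H₀ = 1.3596×0.28903×-0.57026 + 0.95732×0.82146×0.97779 = -0.224092 + 0.768934 = 0.544842.
Q̄ = (S₀/π) × [bracket] = (2627/π) × 0.544842 = 455.60 W/m².
Ratio Q̄_A / Q̄_B = 889.37 / 455.60 = 1.952.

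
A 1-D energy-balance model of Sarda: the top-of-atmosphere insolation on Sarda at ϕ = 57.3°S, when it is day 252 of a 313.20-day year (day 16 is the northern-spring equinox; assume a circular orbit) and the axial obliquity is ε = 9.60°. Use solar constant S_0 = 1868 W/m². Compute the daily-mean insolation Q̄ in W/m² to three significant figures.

Solar longitude: L_s = 360° × (252 − 16)/313.20 = 271.264°.
sin δ = sin 9.60° × sin 271.264° = -0.16673, so δ = -9.598°.
cos h₀ = −tan(-57.3°) tan(-9.598°) = -0.2634, h₀ = 1.8373 rad.
Bracket: h₀ sin ϕ sin δ + cos ϕ cos δ sin h₀ = 1.8373×-0.84151×-0.16673 + 0.54024×0.98600×0.96469 = 0.257782 + 0.513868 = 0.771650.
Q̄ = (S_0/π) × [bracket] = (1868/π) × 0.771650 = 458.8 W/m².

Q̄ ≈ 459 W/m²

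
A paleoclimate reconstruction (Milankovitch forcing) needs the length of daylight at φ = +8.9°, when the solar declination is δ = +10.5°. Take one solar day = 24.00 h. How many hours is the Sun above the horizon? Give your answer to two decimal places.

12.22 h

cos H₀ = −tan φ · tan δ = −tan(+8.9°) × tan(+10.500°) = -0.0290, so H₀ = 1.5998 rad = 91.66°.
Daylight = 2H₀/(2π) × 24.00 h = (1.5998/π) × 24.00 = 12.22 h.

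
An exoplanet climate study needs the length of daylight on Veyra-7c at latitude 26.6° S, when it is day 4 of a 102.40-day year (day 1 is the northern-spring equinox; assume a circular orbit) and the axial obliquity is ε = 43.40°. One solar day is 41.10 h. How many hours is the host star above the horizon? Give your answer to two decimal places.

19.72 h

Solar longitude: L_s = 360° × (4 − 1)/102.40 = 10.547°.
sin δ = sin 43.40° × sin 10.547° = 0.12576, so δ = +7.225°.
cos h₀ = −tan ϕ · tan δ = −tan(-26.6°) × tan(+7.225°) = 0.0635, so h₀ = 1.5073 rad = 86.36°.
Daylight = 2h₀/(2π) × 41.10 h = (1.5073/π) × 41.10 = 19.72 h.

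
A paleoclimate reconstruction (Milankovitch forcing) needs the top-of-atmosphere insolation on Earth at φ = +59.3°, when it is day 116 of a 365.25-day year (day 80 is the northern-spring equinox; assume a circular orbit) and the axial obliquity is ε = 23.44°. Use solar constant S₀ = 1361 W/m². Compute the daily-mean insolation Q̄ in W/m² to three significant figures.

Q̄ ≈ 368 W/m²

Solar longitude: λ_s = 360° × (116 − 80)/365.25 = 35.483°.
sin δ = sin 23.44° × sin 35.483° = 0.23090, so δ = +13.350°.
cos H₀ = −tan(+59.3°) tan(+13.350°) = -0.3997, H₀ = 1.9820 rad.
Bracket: H₀ sin φ sin δ + cos φ cos δ sin H₀ = 1.9820×0.85985×0.23090 + 0.51054×0.97298×0.91666 = 0.393505 + 0.455346 = 0.848851.
Q̄ = (S₀/π) × [bracket] = (1361/π) × 0.848851 = 367.7 W/m².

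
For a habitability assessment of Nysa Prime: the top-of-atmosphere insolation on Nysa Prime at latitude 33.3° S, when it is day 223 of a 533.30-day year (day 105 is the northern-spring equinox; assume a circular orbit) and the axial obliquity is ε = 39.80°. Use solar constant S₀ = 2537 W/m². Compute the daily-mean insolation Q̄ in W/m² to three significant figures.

Q̄ ≈ 162 W/m²

Solar longitude: λ_s = 360° × (223 − 105)/533.30 = 79.655°.
sin δ = sin 39.80° × sin 79.655° = 0.62970, so δ = +39.028°.
cos H₀ = −tan(-33.3°) tan(+39.028°) = 0.5325, H₀ = 1.0093 rad.
Bracket: H₀ sin φ sin δ + cos φ cos δ sin H₀ = 1.0093×-0.54902×0.62970 + 0.83581×0.77683×0.84645 = -0.348933 + 0.549585 = 0.200652.
Q̄ = (S₀/π) × [bracket] = (2537/π) × 0.200652 = 162.0 W/m².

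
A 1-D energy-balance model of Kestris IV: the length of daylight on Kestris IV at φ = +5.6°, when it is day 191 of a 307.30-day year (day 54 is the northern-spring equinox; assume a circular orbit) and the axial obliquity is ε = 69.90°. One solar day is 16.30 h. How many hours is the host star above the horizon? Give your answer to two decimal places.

8.32 h

Solar longitude: λ_s = 360° × (191 − 54)/307.30 = 160.495°.
sin δ = sin 69.90° × sin 160.495° = 0.31356, so δ = +18.274°.
cos H₀ = −tan φ · tan δ = −tan(+5.6°) × tan(+18.274°) = -0.0324, so H₀ = 1.6032 rad = 91.86°.
Daylight = 2H₀/(2π) × 16.30 h = (1.6032/π) × 16.30 = 8.32 h.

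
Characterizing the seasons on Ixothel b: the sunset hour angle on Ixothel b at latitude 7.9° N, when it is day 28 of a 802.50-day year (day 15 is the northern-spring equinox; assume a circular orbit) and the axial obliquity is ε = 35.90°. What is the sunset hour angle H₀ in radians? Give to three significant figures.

Solar longitude: λ_s = 360° × (28 − 15)/802.50 = 5.832°.
sin δ = sin 35.90° × sin 5.832° = 0.05958, so δ = +3.416°.
cos H₀ = −tan φ · tan δ = −tan(+7.9°) × tan(+3.416°) = -0.0083, so H₀ = 1.5791 rad = 90.47°.

H₀ = 1.58 rad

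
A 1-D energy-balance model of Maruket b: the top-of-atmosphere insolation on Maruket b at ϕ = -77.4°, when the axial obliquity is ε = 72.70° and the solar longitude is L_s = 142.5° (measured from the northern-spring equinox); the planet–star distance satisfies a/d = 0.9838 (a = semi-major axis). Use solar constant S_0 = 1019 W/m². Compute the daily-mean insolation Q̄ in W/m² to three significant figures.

Q̄ ≈ 0.00 W/m²

Solar declination: sin δ = sin ε · sin L_s = sin 72.70° × sin 142.5° = 0.58122, so δ = +35.537°.
cos h₀ = −tan(-77.4°) tan(+35.537°) = 3.1954 ≥ 1 ⇒ polar night, h₀ = 0 and Q̄ = 0.
Inverse-square distance factor (a/d)² = 0.9838² = 0.967862.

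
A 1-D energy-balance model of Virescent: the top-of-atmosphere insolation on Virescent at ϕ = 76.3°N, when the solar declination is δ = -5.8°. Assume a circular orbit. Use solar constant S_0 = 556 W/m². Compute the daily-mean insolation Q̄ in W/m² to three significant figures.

Q̄ ≈ 18.1 W/m²

cos h₀ = −tan(+76.3°) tan(-5.800°) = 0.4167, h₀ = 1.1410 rad.
Bracket: h₀ sin ϕ sin δ + cos ϕ cos δ sin h₀ = 1.1410×0.97155×-0.10106 + 0.23684×0.99488×0.90905 = -0.112029 + 0.214197 = 0.102168.
Q̄ = (S_0/π) × [bracket] = (556/π) × 0.102168 = 18.08 W/m².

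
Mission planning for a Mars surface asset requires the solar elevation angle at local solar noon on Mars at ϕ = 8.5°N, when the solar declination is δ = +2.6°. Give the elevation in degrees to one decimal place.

At local noon the hour angle is zero, so the zenith angle equals |ϕ − δ| = |+8.5° − (+2.600°)| = 5.900°.
Elevation = 90° − 5.900° = 84.1°.

84.1°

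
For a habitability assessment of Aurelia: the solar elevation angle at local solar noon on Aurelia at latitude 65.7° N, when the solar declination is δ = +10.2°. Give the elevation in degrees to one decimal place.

34.5°

At local noon the hour angle is zero, so the zenith angle equals |ϕ − δ| = |+65.7° − (+10.200°)| = 55.500°.
Elevation = 90° − 55.500° = 34.5°.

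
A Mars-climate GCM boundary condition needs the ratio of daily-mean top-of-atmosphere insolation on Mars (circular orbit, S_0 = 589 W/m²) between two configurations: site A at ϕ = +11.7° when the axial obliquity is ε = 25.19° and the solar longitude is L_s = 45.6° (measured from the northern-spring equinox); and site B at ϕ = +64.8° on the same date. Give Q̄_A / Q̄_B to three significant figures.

Q̄_A / Q̄_B ≈ 1.10

— Configuration A (ϕ=+11.7°):
Solar declination: sin δ = sin ε · sin L_s = sin 25.19° × sin 45.6° = 0.30409, so δ = +17.704°.
cos h₀ = −tan(+11.7°) tan(+17.704°) = -0.0661, h₀ = 1.6370 rad.
Bracket: h₀ sin ϕ sin δ + cos ϕ cos δ sin h₀ = 1.6370×0.20279×0.30409 + 0.97922×0.95264×0.99781 = 0.100948 + 0.930801 = 1.031749.
Q̄ = (S_0/π) × [bracket] = (589/π) × 1.031749 = 193.44 W/m².
— Configuration B (ϕ=+64.8°):
cos h₀ = −tan(+64.8°) tan(+17.704°) = -0.6784, h₀ = 2.3163 rad.
Bracket: h₀ sin ϕ sin δ + cos ϕ cos δ sin h₀ = 2.3163×0.90483×0.30409 + 0.42578×0.95264×0.73473 = 0.637329 + 0.298018 = 0.935347.
Q̄ = (S_0/π) × [bracket] = (589/π) × 0.935347 = 175.36 W/m².
Ratio Q̄_A / Q̄_B = 193.44 / 175.36 = 1.103.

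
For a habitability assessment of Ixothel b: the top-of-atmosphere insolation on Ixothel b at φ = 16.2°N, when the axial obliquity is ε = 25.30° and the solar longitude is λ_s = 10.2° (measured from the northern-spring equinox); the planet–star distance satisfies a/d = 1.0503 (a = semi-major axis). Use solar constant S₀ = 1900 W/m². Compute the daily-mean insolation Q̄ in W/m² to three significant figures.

Q̄ ≈ 661 W/m²

Solar declination: sin δ = sin ε · sin λ_s = sin 25.30° × sin 10.2° = 0.07568, so δ = +4.340°.
cos H₀ = −tan(+16.2°) tan(+4.340°) = -0.0220, H₀ = 1.5928 rad.
Bracket: H₀ sin φ sin δ + cos φ cos δ sin H₀ = 1.5928×0.27899×0.07568 + 0.96029×0.99713×0.99976 = 0.033630 + 0.957304 = 0.990934.
Inverse-square distance factor (a/d)² = 1.0503² = 1.103130.
Q̄ = (S₀/π) × 1.103130 × [bracket] = (1900/π) × 1.103130 × 0.990934 = 661.1 W/m².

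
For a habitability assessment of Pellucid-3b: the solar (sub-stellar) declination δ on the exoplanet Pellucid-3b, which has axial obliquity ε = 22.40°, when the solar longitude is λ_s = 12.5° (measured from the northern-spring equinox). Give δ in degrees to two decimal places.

δ = +4.73°

sin δ = sin ε · sin λ_s = sin 22.40° × sin 12.5° = 0.082479.
δ = arcsin(0.082479) = +4.73°.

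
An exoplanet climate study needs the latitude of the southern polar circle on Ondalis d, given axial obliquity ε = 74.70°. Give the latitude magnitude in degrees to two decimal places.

15.30°

The polar circle is the lowest latitude that experiences at least one full rotation of continuous darkness at the northern-summer solstice; it lies at |ϕ| = 90° − ε = 90° − 74.70° = 15.30°.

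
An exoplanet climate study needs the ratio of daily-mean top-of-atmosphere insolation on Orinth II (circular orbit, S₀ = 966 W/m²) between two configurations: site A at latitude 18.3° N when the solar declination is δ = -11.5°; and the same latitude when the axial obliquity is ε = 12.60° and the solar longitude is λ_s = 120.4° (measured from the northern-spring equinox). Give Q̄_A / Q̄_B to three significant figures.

— Configuration A (φ=+18.3°):
cos H₀ = −tan(+18.3°) tan(-11.500°) = 0.0673, H₀ = 1.5035 rad.
Bracket: H₀ sin φ sin δ + cos φ cos δ sin H₀ = 1.5035×0.31399×-0.19937 + 0.94943×0.97992×0.99773 = -0.094119 + 0.928254 = 0.834135.
Q̄ = (S₀/π) × [bracket] = (966/π) × 0.834135 = 256.49 W/m².
— Configuration B (φ=+18.3°):
Solar declination: sin δ = sin ε · sin λ_s = sin 12.60° × sin 120.4° = 0.18815, so δ = +10.845°.
cos H₀ = −tan(+18.3°) tan(+10.845°) = -0.0634, H₀ = 1.6342 rad.
Bracket: H₀ sin φ sin δ + cos φ cos δ sin H₀ = 1.6342×0.31399×0.18815 + 0.94943×0.98214×0.99799 = 0.096544 + 0.930599 = 1.027143.
Q̄ = (S₀/π) × [bracket] = (966/π) × 1.027143 = 315.83 W/m².
Ratio Q̄_A / Q̄_B = 256.49 / 315.83 = 0.8121.

Q̄_A / Q̄_B ≈ 0.812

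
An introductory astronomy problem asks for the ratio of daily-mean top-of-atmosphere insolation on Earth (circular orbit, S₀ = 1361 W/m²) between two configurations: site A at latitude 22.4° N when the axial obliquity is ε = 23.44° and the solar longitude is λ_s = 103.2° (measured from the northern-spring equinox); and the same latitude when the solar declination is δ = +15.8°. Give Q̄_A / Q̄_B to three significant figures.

— Configuration A (φ=+22.4°):
Solar declination: sin δ = sin ε · sin λ_s = sin 23.44° × sin 103.2° = 0.38728, so δ = +22.785°.
cos H₀ = −tan(+22.4°) tan(+22.785°) = -0.1731, H₀ = 1.7448 rad.
Bracket: H₀ sin φ sin δ + cos φ cos δ sin H₀ = 1.7448×0.38107×0.38728 + 0.92455×0.92196×0.98490 = 0.257499 + 0.839527 = 1.097026.
Q̄ = (S₀/π) × [bracket] = (1361/π) × 1.097026 = 475.25 W/m².
— Configuration B (φ=+22.4°):
cos H₀ = −tan(+22.4°) tan(+15.800°) = -0.1166, H₀ = 1.6877 rad.
Bracket: H₀ sin φ sin δ + cos φ cos δ sin H₀ = 1.6877×0.38107×0.27228 + 0.92455×0.96222×0.99318 = 0.175112 + 0.883553 = 1.058665.
Q̄ = (S₀/π) × [bracket] = (1361/π) × 1.058665 = 458.63 W/m².
Ratio Q̄_A / Q̄_B = 475.25 / 458.63 = 1.036.

Q̄_A / Q̄_B ≈ 1.04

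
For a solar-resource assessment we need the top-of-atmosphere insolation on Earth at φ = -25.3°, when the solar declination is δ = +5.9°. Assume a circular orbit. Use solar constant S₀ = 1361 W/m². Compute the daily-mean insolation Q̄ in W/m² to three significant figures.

Q̄ ≈ 360 W/m²

cos H₀ = −tan(-25.3°) tan(+5.900°) = 0.0488, H₀ = 1.5219 rad.
Bracket: H₀ sin φ sin δ + cos φ cos δ sin H₀ = 1.5219×-0.42736×0.10279 + 0.90408×0.99470×0.99881 = -0.066855 + 0.898218 = 0.831363.
Q̄ = (S₀/π) × [bracket] = (1361/π) × 0.831363 = 360.2 W/m².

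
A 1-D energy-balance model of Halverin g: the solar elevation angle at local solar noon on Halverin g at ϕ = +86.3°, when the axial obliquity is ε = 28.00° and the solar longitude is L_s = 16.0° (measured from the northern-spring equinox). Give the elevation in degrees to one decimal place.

Solar declination: sin δ = sin ε · sin L_s = sin 28.00° × sin 16.0° = 0.12940, so δ = +7.435°.
At local noon the hour angle is zero, so the zenith angle equals |ϕ − δ| = |+86.3° − (+7.435°)| = 78.865°.
Elevation = 90° − 78.865° = 11.1°.

11.1°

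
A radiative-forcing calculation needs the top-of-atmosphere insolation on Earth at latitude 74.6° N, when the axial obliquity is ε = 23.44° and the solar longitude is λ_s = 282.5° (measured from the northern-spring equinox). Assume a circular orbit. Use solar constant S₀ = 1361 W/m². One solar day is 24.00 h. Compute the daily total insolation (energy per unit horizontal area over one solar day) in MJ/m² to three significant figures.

Solar declination: sin δ = sin ε · sin λ_s = sin 23.44° × sin 282.5° = -0.38836, so δ = -22.852°.
cos H₀ = −tan(+74.6°) tan(-22.852°) = 1.5300 ≥ 1 ⇒ polar night, H₀ = 0 and Q̄ = 0.
Daily total = Q̄ × 24.00 h × 3600 s/h = 0.00 MJ/m².

0.00 MJ/m²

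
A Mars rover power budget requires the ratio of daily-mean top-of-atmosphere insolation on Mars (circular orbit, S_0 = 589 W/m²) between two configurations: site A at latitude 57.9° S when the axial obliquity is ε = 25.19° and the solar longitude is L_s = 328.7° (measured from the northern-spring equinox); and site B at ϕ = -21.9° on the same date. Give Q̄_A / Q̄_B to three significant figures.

— Configuration A (ϕ=-57.9°):
Solar declination: sin δ = sin ε · sin L_s = sin 25.19° × sin 328.7° = -0.22112, so δ = -12.775°.
cos h₀ = −tan(-57.9°) tan(-12.775°) = -0.3614, h₀ = 1.9406 rad.
Bracket: h₀ sin ϕ sin δ + cos ϕ cos δ sin h₀ = 1.9406×-0.84712×-0.22112 + 0.53140×0.97525×0.93240 = 0.363504 + 0.483214 = 0.846718.
Q̄ = (S_0/π) × [bracket] = (589/π) × 0.846718 = 158.75 W/m².
— Configuration B (ϕ=-21.9°):
cos h₀ = −tan(-21.9°) tan(-12.775°) = -0.0911, h₀ = 1.6621 rad.
Bracket: h₀ sin ϕ sin δ + cos ϕ cos δ sin h₀ = 1.6621×-0.37299×-0.22112 + 0.92784×0.97525×0.99584 = 0.137083 + 0.901112 = 1.038195.
Q̄ = (S_0/π) × [bracket] = (589/π) × 1.038195 = 194.65 W/m².
Ratio Q̄_A / Q̄_B = 158.75 / 194.65 = 0.8156.

Q̄_A / Q̄_B ≈ 0.816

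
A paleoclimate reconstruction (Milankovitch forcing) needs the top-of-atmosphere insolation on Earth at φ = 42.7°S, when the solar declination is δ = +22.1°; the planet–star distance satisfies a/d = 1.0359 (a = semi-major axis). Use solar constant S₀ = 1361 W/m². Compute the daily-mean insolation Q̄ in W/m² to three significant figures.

cos H₀ = −tan(-42.7°) tan(+22.100°) = 0.3747, H₀ = 1.1867 rad.
Bracket: H₀ sin φ sin δ + cos φ cos δ sin H₀ = 1.1867×-0.67816×0.37622 + 0.73491×0.92653×0.92715 = -0.302771 + 0.631311 = 0.328540.
Inverse-square distance factor (a/d)² = 1.0359² = 1.073089.
Q̄ = (S₀/π) × 1.073089 × [bracket] = (1361/π) × 1.073089 × 0.328540 = 152.7 W/m².

Q̄ ≈ 153 W/m²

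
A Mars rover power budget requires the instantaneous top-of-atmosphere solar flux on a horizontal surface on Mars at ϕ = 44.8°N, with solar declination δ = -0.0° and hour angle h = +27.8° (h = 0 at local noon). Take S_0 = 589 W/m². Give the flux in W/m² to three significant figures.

cos θ_z = sin ϕ sin δ + cos ϕ cos δ cos h = -0.000000 + 0.627673 = 0.627673.
Flux = S_0 · cos θ_z = 589 × 0.627673 = 369.7 W/m².

370 W/m²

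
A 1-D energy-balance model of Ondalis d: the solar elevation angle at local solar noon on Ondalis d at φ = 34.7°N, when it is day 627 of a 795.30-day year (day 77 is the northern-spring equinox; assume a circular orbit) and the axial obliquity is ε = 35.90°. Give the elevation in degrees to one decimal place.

Solar longitude: λ_s = 360° × (627 − 77)/795.30 = 248.963°.
sin δ = sin 35.90° × sin 248.963° = -0.54729, so δ = -33.181°.
At local noon the hour angle is zero, so the zenith angle equals |φ − δ| = |+34.7° − (-33.181°)| = 67.881°.
Elevation = 90° − 67.881° = 22.1°.

22.1°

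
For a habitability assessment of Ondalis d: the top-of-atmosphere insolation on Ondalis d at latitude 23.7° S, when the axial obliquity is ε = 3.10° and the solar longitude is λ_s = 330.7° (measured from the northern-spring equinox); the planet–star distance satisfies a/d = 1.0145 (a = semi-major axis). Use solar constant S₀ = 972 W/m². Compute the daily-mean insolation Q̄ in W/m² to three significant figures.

Q̄ ≈ 297 W/m²

Solar declination: sin δ = sin ε · sin λ_s = sin 3.10° × sin 330.7° = -0.02647, so δ = -1.517°.
cos H₀ = −tan(-23.7°) tan(-1.517°) = -0.0116, H₀ = 1.5824 rad.
Bracket: H₀ sin φ sin δ + cos φ cos δ sin H₀ = 1.5824×-0.40195×-0.02647 + 0.91566×0.99965×0.99993 = 0.016836 + 0.915275 = 0.932111.
Inverse-square distance factor (a/d)² = 1.0145² = 1.029210.
Q̄ = (S₀/π) × 1.029210 × [bracket] = (972/π) × 1.029210 × 0.932111 = 296.8 W/m².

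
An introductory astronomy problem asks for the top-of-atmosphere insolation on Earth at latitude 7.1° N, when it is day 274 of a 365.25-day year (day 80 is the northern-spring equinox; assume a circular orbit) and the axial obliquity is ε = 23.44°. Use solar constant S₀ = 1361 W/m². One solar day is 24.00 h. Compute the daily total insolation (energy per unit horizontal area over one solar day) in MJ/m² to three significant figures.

36.5 MJ/m²

Solar longitude: λ_s = 360° × (274 − 80)/365.25 = 191.211°.
sin δ = sin 23.44° × sin 191.211° = -0.07734, so δ = -4.436°.
cos H₀ = −tan(+7.1°) tan(-4.436°) = 0.0097, H₀ = 1.5611 rad.
Bracket: H₀ sin φ sin δ + cos φ cos δ sin H₀ = 1.5611×0.12360×-0.07734 + 0.99233×0.99700×0.99995 = -0.014923 + 0.989304 = 0.974381.
Q̄ = (S₀/π) × [bracket] = (1361/π) × 0.974381 = 422.12 W/m².
Daily total = Q̄ × 24.00 h × 3600 s/h = 422.12 × 24.00 × 3600 / 10⁶ = 36.47 MJ/m².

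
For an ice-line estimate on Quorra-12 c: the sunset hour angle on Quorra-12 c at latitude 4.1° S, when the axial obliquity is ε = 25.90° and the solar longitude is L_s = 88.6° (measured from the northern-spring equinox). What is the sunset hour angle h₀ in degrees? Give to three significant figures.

Solar declination: sin δ = sin ε · sin L_s = sin 25.90° × sin 88.6° = 0.43667, so δ = +25.892°.
cos h₀ = −tan ϕ · tan δ = −tan(-4.1°) × tan(+25.892°) = 0.0348, so h₀ = 1.5360 rad = 88.01°.

h₀ = 88.0°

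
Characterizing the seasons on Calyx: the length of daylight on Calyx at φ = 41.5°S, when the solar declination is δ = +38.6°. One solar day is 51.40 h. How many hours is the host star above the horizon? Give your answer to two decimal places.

cos H₀ = −tan φ · tan δ = −tan(-41.5°) × tan(+38.600°) = 0.7063, so H₀ = 0.7866 rad = 45.07°.
Daylight = 2H₀/(2π) × 51.40 h = (0.7866/π) × 51.40 = 12.87 h.

12.87 h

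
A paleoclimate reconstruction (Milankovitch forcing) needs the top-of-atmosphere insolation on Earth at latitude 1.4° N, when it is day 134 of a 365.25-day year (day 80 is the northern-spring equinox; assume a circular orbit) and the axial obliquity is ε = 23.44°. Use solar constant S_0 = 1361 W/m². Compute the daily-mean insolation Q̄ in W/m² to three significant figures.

Solar longitude: L_s = 360° × (134 − 80)/365.25 = 53.224°.
sin δ = sin 23.44° × sin 53.224° = 0.31862, so δ = +18.580°.
cos h₀ = −tan(+1.4°) tan(+18.580°) = -0.0082, h₀ = 1.5790 rad.
Bracket: h₀ sin ϕ sin δ + cos ϕ cos δ sin h₀ = 1.5790×0.02443×0.31862 + 0.99970×0.94788×0.99997 = 0.012291 + 0.947567 = 0.959858.
Q̄ = (S_0/π) × [bracket] = (1361/π) × 0.959858 = 415.8 W/m².

Q̄ ≈ 416 W/m²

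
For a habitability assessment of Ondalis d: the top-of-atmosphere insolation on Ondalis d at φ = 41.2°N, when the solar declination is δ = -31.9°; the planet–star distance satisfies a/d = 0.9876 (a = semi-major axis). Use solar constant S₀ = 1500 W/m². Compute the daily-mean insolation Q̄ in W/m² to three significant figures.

Q̄ ≈ 88.2 W/m²

cos H₀ = −tan(+41.2°) tan(-31.900°) = 0.5449, H₀ = 0.9945 rad.
Bracket: H₀ sin φ sin δ + cos φ cos δ sin H₀ = 0.9945×0.65869×-0.52844 + 0.75241×0.84897×0.83849 = -0.346164 + 0.535605 = 0.189441.
Inverse-square distance factor (a/d)² = 0.9876² = 0.975354.
Q̄ = (S₀/π) × 0.975354 × [bracket] = (1500/π) × 0.975354 × 0.189441 = 88.22 W/m².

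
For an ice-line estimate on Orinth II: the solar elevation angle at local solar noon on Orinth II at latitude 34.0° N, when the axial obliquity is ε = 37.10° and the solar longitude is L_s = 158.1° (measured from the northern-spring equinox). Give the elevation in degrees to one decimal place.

69.0°

Solar declination: sin δ = sin ε · sin L_s = sin 37.10° × sin 158.1° = 0.22499, so δ = +13.002°.
At local noon the hour angle is zero, so the zenith angle equals |ϕ − δ| = |+34.0° − (+13.002°)| = 20.998°.
Elevation = 90° − 20.998° = 69.0°.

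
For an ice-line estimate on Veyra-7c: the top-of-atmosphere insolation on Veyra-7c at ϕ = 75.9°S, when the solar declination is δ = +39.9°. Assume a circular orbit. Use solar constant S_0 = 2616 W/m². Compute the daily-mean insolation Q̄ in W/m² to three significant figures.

Q̄ ≈ 0.00 W/m²

cos h₀ = −tan(-75.9°) tan(+39.900°) = 3.3288 ≥ 1 ⇒ polar night, h₀ = 0 and Q̄ = 0.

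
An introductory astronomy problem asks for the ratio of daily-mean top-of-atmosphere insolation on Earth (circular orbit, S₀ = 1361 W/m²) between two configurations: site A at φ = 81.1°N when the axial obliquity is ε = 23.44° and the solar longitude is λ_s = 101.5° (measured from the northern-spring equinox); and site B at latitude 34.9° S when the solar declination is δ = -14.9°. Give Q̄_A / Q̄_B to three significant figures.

— Configuration A (φ=+81.1°):
Solar declination: sin δ = sin ε · sin λ_s = sin 23.44° × sin 101.5° = 0.38980, so δ = +22.942°.
cos H₀ = −tan(+81.1°) tan(+22.942°) = -2.7030 ≤ −1 ⇒ polar day, H₀ = π.
Bracket: H₀ sin φ sin δ + cos φ cos δ sin H₀ = 3.1416×0.98796×0.38980 + 0.15471×0.92090×0.00000 = 1.209852 + 0.000000 = 1.209852.
Q̄ = (S₀/π) × [bracket] = (1361/π) × 1.209852 = 524.13 W/m².
— Configuration B (φ=-34.9°):
cos H₀ = −tan(-34.9°) tan(-14.900°) = -0.1856, H₀ = 1.7575 rad.
Bracket: H₀ sin φ sin δ + cos φ cos δ sin H₀ = 1.7575×-0.57215×-0.25713 + 0.82015×0.96638×0.98262 = 0.258558 + 0.778802 = 1.037360.
Q̄ = (S₀/π) × [bracket] = (1361/π) × 1.037360 = 449.40 W/m².
Ratio Q̄_A / Q̄_B = 524.13 / 449.40 = 1.166.

Q̄_A / Q̄_B ≈ 1.17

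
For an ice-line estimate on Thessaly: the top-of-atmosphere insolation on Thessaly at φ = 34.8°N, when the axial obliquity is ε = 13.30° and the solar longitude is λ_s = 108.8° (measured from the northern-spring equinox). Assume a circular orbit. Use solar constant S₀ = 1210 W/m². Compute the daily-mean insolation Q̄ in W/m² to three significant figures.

Q̄ ≈ 388 W/m²

Solar declination: sin δ = sin ε · sin λ_s = sin 13.30° × sin 108.8° = 0.21778, so δ = +12.578°.
cos H₀ = −tan(+34.8°) tan(+12.578°) = -0.1551, H₀ = 1.7265 rad.
Bracket: H₀ sin φ sin δ + cos φ cos δ sin H₀ = 1.7265×0.57071×0.21778 + 0.82115×0.97600×0.98790 = 0.214585 + 0.791745 = 1.006330.
Q̄ = (S₀/π) × [bracket] = (1210/π) × 1.006330 = 387.6 W/m².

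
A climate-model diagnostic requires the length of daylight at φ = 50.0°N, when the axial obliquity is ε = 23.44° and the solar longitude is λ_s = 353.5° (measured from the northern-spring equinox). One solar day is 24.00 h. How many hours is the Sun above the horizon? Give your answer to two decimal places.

Solar declination: sin δ = sin ε · sin λ_s = sin 23.44° × sin 353.5° = -0.04503, so δ = -2.581°.
cos H₀ = −tan φ · tan δ = −tan(+50.0°) × tan(-2.581°) = 0.0537, so H₀ = 1.5171 rad = 86.92°.
Daylight = 2H₀/(2π) × 24.00 h = (1.5171/π) × 24.00 = 11.59 h.

11.59 h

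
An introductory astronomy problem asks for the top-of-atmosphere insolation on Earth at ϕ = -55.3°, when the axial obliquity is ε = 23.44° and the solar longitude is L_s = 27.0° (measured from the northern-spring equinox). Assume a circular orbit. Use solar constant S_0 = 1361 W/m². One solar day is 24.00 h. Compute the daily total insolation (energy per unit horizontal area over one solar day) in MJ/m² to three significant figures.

Solar declination: sin δ = sin ε · sin L_s = sin 23.44° × sin 27.0° = 0.18059, so δ = +10.404°.
cos h₀ = −tan(-55.3°) tan(+10.404°) = 0.2652, h₀ = 1.3024 rad.
Bracket: h₀ sin ϕ sin δ + cos ϕ cos δ sin h₀ = 1.3024×-0.82214×0.18059 + 0.56928×0.98356×0.96420 = -0.193368 + 0.539876 = 0.346508.
Q̄ = (S_0/π) × [bracket] = (1361/π) × 0.346508 = 150.11 W/m².
Daily total = Q̄ × 24.00 h × 3600 s/h = 150.11 × 24.00 × 3600 / 10⁶ = 12.97 MJ/m².

13.0 MJ/m²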